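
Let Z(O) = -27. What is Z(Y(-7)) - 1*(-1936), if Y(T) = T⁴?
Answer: 1909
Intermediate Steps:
Z(Y(-7)) - 1*(-1936) = -27 - 1*(-1936) = -27 + 1936 = 1909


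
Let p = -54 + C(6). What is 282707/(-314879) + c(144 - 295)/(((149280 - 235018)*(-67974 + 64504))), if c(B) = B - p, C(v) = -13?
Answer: -21027107286964/23419980521485 ≈ -0.89783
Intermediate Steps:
p = -67 (p = -54 - 13 = -67)
c(B) = 67 + B (c(B) = B - 1*(-67) = B + 67 = 67 + B)
282707/(-314879) + c(144 - 295)/(((149280 - 235018)*(-67974 + 64504))) = 282707/(-314879) + (67 + (144 - 295))/(((149280 - 235018)*(-67974 + 64504))) = 282707*(-1/314879) + (67 - 151)/((-85738*(-3470))) = -282707/314879 - 84/297510860 = -282707/314879 - 84*1/297510860 = -282707/314879 - 21/74377715 = -21027107286964/23419980521485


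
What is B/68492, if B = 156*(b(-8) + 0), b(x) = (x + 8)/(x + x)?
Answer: 0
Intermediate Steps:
b(x) = (8 + x)/(2*x) (b(x) = (8 + x)/((2*x)) = (8 + x)*(1/(2*x)) = (8 + x)/(2*x))
B = 0 (B = 156*((1/2)*(8 - 8)/(-8) + 0) = 156*((1/2)*(-1/8)*0 + 0) = 156*(0 + 0) = 156*0 = 0)
B/68492 = 0/68492 = 0*(1/68492) = 0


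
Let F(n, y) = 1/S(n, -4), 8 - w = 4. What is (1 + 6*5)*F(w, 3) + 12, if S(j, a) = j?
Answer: 79/4 ≈ 19.750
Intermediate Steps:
w = 4 (w = 8 - 1*4 = 8 - 4 = 4)
F(n, y) = 1/n
(1 + 6*5)*F(w, 3) + 12 = (1 + 6*5)/4 + 12 = (1 + 30)*(¼) + 12 = 31*(¼) + 12 = 31/4 + 12 = 79/4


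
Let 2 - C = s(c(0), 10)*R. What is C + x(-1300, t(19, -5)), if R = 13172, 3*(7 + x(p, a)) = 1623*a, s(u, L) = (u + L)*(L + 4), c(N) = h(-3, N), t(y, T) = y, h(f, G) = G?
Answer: -1833806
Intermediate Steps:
c(N) = N
s(u, L) = (4 + L)*(L + u) (s(u, L) = (L + u)*(4 + L) = (4 + L)*(L + u))
x(p, a) = -7 + 541*a (x(p, a) = -7 + (1623*a)/3 = -7 + 541*a)
C = -1844078 (C = 2 - (10**2 + 4*10 + 4*0 + 10*0)*13172 = 2 - (100 + 40 + 0 + 0)*13172 = 2 - 140*13172 = 2 - 1*1844080 = 2 - 1844080 = -1844078)
C + x(-1300, t(19, -5)) = -1844078 + (-7 + 541*19) = -1844078 + (-7 + 10279) = -1844078 + 10272 = -1833806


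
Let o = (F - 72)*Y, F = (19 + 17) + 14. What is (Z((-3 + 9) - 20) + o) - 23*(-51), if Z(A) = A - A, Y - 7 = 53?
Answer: -147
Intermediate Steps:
Y = 60 (Y = 7 + 53 = 60)
F = 50 (F = 36 + 14 = 50)
Z(A) = 0
o = -1320 (o = (50 - 72)*60 = -22*60 = -1320)
(Z((-3 + 9) - 20) + o) - 23*(-51) = (0 - 1320) - 23*(-51) = -1320 + 1173 = -147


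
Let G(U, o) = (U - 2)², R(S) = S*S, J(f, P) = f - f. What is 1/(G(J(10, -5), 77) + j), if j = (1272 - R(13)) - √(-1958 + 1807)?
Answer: 1107/1225600 + I*√151/1225600 ≈ 0.00090323 + 1.0026e-5*I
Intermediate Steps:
J(f, P) = 0
R(S) = S²
G(U, o) = (-2 + U)²
j = 1103 - I*√151 (j = (1272 - 1*13²) - √(-1958 + 1807) = (1272 - 1*169) - √(-151) = (1272 - 169) - I*√151 = 1103 - I*√151 ≈ 1103.0 - 12.288*I)
1/(G(J(10, -5), 77) + j) = 1/((-2 + 0)² + (1103 - I*√151)) = 1/((-2)² + (1103 - I*√151)) = 1/(4 + (1103 - I*√151)) = 1/(1107 - I*√151)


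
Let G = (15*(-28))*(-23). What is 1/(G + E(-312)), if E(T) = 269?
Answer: 1/9929 ≈ 0.00010072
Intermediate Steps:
G = 9660 (G = -420*(-23) = 9660)
1/(G + E(-312)) = 1/(9660 + 269) = 1/9929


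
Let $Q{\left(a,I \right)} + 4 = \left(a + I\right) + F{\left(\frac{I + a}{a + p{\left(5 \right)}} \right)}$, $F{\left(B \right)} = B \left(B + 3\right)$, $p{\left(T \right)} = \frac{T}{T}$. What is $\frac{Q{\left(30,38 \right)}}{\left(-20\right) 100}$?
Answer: $- \frac{18113}{480500} \approx -0.037696$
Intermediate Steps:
$p{\left(T \right)} = 1$
$F{\left(B \right)} = B \left(3 + B\right)$
$Q{\left(a,I \right)} = -4 + I + a + \frac{\left(3 + \frac{I + a}{1 + a}\right) \left(I + a\right)}{1 + a}$ ($Q{\left(a,I \right)} = -4 + \left(\left(a + I\right) + \frac{I + a}{a + 1} \left(3 + \frac{I + a}{a + 1}\right)\right) = -4 + \left(\left(I + a\right) + \frac{I + a}{1 + a} \left(3 + \frac{I + a}{1 + a}\right)\right) = -4 + \left(\left(I + a\right) + \frac{\left(3 + \frac{I + a}{1 + a}\right) \left(I + a\right)}{1 + a}\right) = -4 + \left(I + a + \frac{\left(3 + \frac{I + a}{1 + a}\right) \left(I + a\right)}{1 + a}\right) = -4 + I + a + \frac{\left(3 + \frac{I + a}{1 + a}\right) \left(I + a\right)}{1 + a}$)
$\frac{Q{\left(30,38 \right)}}{\left(-20\right) 100} = \frac{\frac{1}{\left(1 + 30\right)^{2}} \left(\left(1 + 30\right)^{2} \left(-4 + 38 + 30\right) + \left(38 + 30\right) \left(3 + 38 + 4 \cdot 30\right)\right)}{\left(-20\right) 100} = \frac{\frac{1}{961} \left(31^{2} \cdot 64 + 68 \left(3 + 38 + 120\right)\right)}{-2000} = \frac{961 \cdot 64 + 68 \cdot 161}{961} \left(- \frac{1}{2000}\right) = \frac{61504 + 10948}{961} \left(- \frac{1}{2000}\right) = \frac{1}{961} \cdot 72452 \left(- \frac{1}{2000}\right) = \frac{72452}{961} \left(- \frac{1}{2000}\right) = - \frac{18113}{480500}$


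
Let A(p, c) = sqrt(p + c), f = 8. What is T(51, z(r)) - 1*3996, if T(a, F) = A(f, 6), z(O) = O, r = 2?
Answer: -3996 + sqrt(14) ≈ -3992.3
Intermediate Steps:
A(p, c) = sqrt(c + p)
T(a, F) = sqrt(14) (T(a, F) = sqrt(6 + 8) = sqrt(14))
T(51, z(r)) - 1*3996 = sqrt(14) - 1*3996 = sqrt(14) - 3996 = -3996 + sqrt(14)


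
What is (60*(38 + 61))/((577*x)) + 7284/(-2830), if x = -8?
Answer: -6304143/1632910 ≈ -3.8607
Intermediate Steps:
(60*(38 + 61))/((577*x)) + 7284/(-2830) = (60*(38 + 61))/((577*(-8))) + 7284/(-2830) = (60*99)/(-4616) + 7284*(-1/2830) = 5940*(-1/4616) - 3642/1415 = -1485/1154 - 3642/1415 = -6304143/1632910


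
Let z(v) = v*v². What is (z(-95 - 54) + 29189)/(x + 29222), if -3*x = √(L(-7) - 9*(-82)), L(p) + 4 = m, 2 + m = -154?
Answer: -431153661240/3842663489 - 83608380*√2/3842663489 ≈ -112.23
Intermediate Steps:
z(v) = v³
m = -156 (m = -2 - 154 = -156)
L(p) = -160 (L(p) = -4 - 156 = -160)
x = -17*√2/3 (x = -√(-160 - 9*(-82))/3 = -√(-160 + 738)/3 = -17*√2/3 ≈ -8.0139)
(z(-95 - 54) + 29189)/(x + 29222) = ((-95 - 54)³ + 29189)/(-17*√2/3 + 29222) = ((-149)³ + 29189)/(29222 - 17*√2/3) = (-3307949 + 29189)/(29222 - 17*√2/3) = -3278760/(29222 - 17*√2/3)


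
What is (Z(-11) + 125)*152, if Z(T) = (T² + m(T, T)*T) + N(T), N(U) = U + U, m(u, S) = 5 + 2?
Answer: 22344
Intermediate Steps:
m(u, S) = 7
N(U) = 2*U
Z(T) = T² + 9*T (Z(T) = (T² + 7*T) + 2*T = T² + 9*T)
(Z(-11) + 125)*152 = (-11*(9 - 11) + 125)*152 = (-11*(-2) + 125)*152 = (22 + 125)*152 = 147*152 = 22344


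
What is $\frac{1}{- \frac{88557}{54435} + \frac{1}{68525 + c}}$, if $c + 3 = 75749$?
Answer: $- \frac{2617797295}{4258717504} \approx -0.61469$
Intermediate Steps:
$c = 75746$ ($c = -3 + 75749 = 75746$)
$\frac{1}{- \frac{88557}{54435} + \frac{1}{68525 + c}} = \frac{1}{- \frac{88557}{54435} + \frac{1}{68525 + 75746}} = \frac{1}{\left(-88557\right) \frac{1}{54435} + \frac{1}{144271}} = \frac{1}{- \frac{29519}{18145} + \frac{1}{144271}} = \frac{1}{- \frac{4258717504}{2617797295}} = - \frac{2617797295}{4258717504}$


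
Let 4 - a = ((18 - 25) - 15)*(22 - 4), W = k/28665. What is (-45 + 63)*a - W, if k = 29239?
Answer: 29479823/4095 ≈ 7199.0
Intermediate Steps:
W = 4177/4095 (W = 29239/28665 = 29239*(1/28665) = 4177/4095 ≈ 1.0200)
a = 400 (a = 4 - ((18 - 25) - 15)*(22 - 4) = 4 - (-7 - 15)*18 = 4 - (-22)*18 = 4 - 1*(-396) = 4 + 396 = 400)
(-45 + 63)*a - W = (-45 + 63)*400 - 1*4177/4095 = 18*400 - 4177/4095 = 7200 - 4177/4095 = 29479823/4095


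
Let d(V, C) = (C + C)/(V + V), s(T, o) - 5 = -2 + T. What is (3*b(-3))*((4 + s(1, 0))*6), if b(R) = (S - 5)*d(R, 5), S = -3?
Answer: 1920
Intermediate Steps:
s(T, o) = 3 + T (s(T, o) = 5 + (-2 + T) = 3 + T)
d(V, C) = C/V (d(V, C) = (2*C)/((2*V)) = (2*C)*(1/(2*V)) = C/V)
b(R) = -40/R (b(R) = (-3 - 5)*(5/R) = -40/R)
(3*b(-3))*((4 + s(1, 0))*6) = (3*(-40/(-3)))*((4 + (3 + 1))*6) = (3*(-40*(-1/3)))*((4 + 4)*6) = (3*(40/3))*(8*6) = 40*48 = 1920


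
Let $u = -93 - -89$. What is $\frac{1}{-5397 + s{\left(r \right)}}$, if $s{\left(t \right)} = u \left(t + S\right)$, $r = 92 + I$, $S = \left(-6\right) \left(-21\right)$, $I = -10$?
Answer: $- \frac{1}{6229} \approx -0.00016054$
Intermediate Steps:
$u = -4$ ($u = -93 + 89 = -4$)
$S = 126$
$r = 82$ ($r = 92 - 10 = 82$)
$s{\left(t \right)} = -504 - 4 t$ ($s{\left(t \right)} = - 4 \left(t + 126\right) = - 4 \left(126 + t\right) = -504 - 4 t$)
$\frac{1}{-5397 + s{\left(r \right)}} = \frac{1}{-5397 - 832} = \frac{1}{-6229} = - \frac{1}{6229}$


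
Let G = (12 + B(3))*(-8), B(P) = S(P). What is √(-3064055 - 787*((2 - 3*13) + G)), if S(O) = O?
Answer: 4*I*√183781 ≈ 1714.8*I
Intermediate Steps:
B(P) = P
G = -120 (G = (12 + 3)*(-8) = 15*(-8) = -120)
√(-3064055 - 787*((2 - 3*13) + G)) = √(-3064055 - 787*((2 - 3*13) - 120)) = √(-3064055 - 787*((2 - 39) - 120)) = √(-3064055 - 787*(-37 - 120)) = √(-3064055 - 787*(-157)) = √(-3064055 + 123559) = √(-2940496) = 4*I*√183781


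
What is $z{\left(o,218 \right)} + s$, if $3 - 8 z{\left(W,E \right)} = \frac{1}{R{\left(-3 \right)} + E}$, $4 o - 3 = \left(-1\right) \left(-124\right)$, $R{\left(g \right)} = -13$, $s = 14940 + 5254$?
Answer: $\frac{16559387}{820} \approx 20194.0$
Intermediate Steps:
$s = 20194$
$o = \frac{127}{4}$ ($o = \frac{3}{4} + \frac{\left(-1\right) \left(-124\right)}{4} = \frac{3}{4} + \frac{1}{4} \cdot 124 = \frac{3}{4} + 31 = \frac{127}{4} \approx 31.75$)
$z{\left(W,E \right)} = \frac{3}{8} - \frac{1}{8 \left(-13 + E\right)}$
$z{\left(o,218 \right)} + s = \frac{-40 + 3 \cdot 218}{8 \left(-13 + 218\right)} + 20194 = \frac{-40 + 654}{8 \cdot 205} + 20194 = \frac{1}{8} \cdot \frac{1}{205} \cdot 614 + 20194 = \frac{307}{820} + 20194 = \frac{16559387}{820}$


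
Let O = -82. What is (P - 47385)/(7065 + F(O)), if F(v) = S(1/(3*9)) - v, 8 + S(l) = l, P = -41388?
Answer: -2396871/192754 ≈ -12.435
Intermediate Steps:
S(l) = -8 + l
F(v) = -215/27 - v (F(v) = (-8 + 1/(3*9)) - v = (-8 + (⅓)*(⅑)) - v = (-8 + 1/27) - v = -215/27 - v)
(P - 47385)/(7065 + F(O)) = (-41388 - 47385)/(7065 + (-215/27 - 1*(-82))) = -88773/(7065 + (-215/27 + 82)) = -88773/(7065 + 1999/27) = -88773/192754/27 = -88773*27/192754 = -2396871/192754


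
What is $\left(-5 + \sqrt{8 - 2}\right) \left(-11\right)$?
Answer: $55 - 11 \sqrt{6} \approx 28.056$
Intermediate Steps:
$\left(-5 + \sqrt{8 - 2}\right) \left(-11\right) = \left(-5 + \sqrt{6}\right) \left(-11\right) = 55 - 11 \sqrt{6}$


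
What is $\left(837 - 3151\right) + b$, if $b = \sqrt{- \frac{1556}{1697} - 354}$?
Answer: $-2314 + \frac{i \sqrt{1022092918}}{1697} \approx -2314.0 + 18.839 i$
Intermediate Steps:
$b = \frac{i \sqrt{1022092918}}{1697}$ ($b = \sqrt{\left(-1556\right) \frac{1}{1697} - 354} = \sqrt{- \frac{1556}{1697} - 354} = \sqrt{- \frac{602294}{1697}} = \frac{i \sqrt{1022092918}}{1697} \approx 18.839 i$)
$\left(837 - 3151\right) + b = \left(837 - 3151\right) + \frac{i \sqrt{1022092918}}{1697} = -2314 + \frac{i \sqrt{1022092918}}{1697}$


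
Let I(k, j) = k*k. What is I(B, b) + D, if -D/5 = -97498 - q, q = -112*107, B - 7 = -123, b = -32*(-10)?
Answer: 441026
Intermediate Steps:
b = 320
B = -116 (B = 7 - 123 = -116)
I(k, j) = k²
q = -11984
D = 427570 (D = -5*(-97498 - 1*(-11984)) = -5*(-97498 + 11984) = -5*(-85514) = 427570)
I(B, b) + D = (-116)² + 427570 = 13456 + 427570 = 441026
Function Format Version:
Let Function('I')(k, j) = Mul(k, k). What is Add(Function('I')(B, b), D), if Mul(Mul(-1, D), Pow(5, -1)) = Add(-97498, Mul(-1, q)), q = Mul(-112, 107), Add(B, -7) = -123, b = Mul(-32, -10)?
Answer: 441026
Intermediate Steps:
b = 320
B = -116 (B = Add(7, -123) = -116)
Function('I')(k, j) = Pow(k, 2)
q = -11984
D = 427570 (D = Mul(-5, Add(-97498, Mul(-1, -11984))) = Mul(-5, Add(-97498, 11984)) = Mul(-5, -85514) = 427570)
Add(Function('I')(B, b), D) = Add(Pow(-116, 2), 427570) = Add(13456, 427570) = 441026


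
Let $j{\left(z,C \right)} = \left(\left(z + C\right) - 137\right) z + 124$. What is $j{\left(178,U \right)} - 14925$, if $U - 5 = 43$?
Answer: $1041$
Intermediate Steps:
$U = 48$ ($U = 5 + 43 = 48$)
$j{\left(z,C \right)} = 124 + z \left(-137 + C + z\right)$ ($j{\left(z,C \right)} = \left(\left(C + z\right) - 137\right) z + 124 = \left(-137 + C + z\right) z + 124 = z \left(-137 + C + z\right) + 124 = 124 + z \left(-137 + C + z\right)$)
$j{\left(178,U \right)} - 14925 = \left(124 + 178^{2} - 24386 + 48 \cdot 178\right) - 14925 = \left(124 + 31684 - 24386 + 8544\right) - 14925 = 15966 - 14925 = 1041$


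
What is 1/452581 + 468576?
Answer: 212068594657/452581 ≈ 4.6858e+5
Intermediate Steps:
1/452581 + 468576 = 212068594657/452581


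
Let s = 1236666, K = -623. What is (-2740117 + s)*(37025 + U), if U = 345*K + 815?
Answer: 266253654845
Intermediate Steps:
U = -214120 (U = 345*(-623) + 815 = -214935 + 815 = -214120)
(-2740117 + s)*(37025 + U) = (-2740117 + 1236666)*(37025 - 214120) = -1503451*(-177095) = 266253654845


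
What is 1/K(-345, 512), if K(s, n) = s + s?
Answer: -1/690 ≈ -0.0014493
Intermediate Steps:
K(s, n) = 2*s
1/K(-345, 512) = 1/(2*(-345)) = 1/(-690) = -1/690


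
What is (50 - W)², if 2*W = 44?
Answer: 784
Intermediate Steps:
W = 22 (W = (½)*44 = 22)
(50 - W)² = (50 - 1*22)² = (50 - 22)² = 28² = 784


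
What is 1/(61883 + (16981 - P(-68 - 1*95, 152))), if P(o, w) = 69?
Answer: 1/78795 ≈ 1.2691e-5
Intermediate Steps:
1/(61883 + (16981 - P(-68 - 1*95, 152))) = 1/(61883 + (16981 - 1*69)) = 1/(61883 + (16981 - 69)) = 1/(61883 + 16912) = 1/78795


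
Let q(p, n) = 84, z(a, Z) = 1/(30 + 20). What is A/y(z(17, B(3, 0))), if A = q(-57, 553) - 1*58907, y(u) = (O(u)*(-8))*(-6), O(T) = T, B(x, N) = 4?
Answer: -1470575/24 ≈ -61274.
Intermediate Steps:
z(a, Z) = 1/50
y(u) = 48*u (y(u) = (u*(-8))*(-6) = -8*u*(-6) = 48*u)
A = -58823 (A = 84 - 1*58907 = 84 - 58907 = -58823)
A/y(z(17, B(3, 0))) = -58823/(48*(1/50)) = -58823/24/25 = -58823*25/24 = -1470575/24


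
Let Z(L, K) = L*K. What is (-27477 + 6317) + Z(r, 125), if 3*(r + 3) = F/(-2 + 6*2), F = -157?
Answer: -133135/6 ≈ -22189.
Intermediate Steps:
r = -247/30 (r = -3 + (-157/(-2 + 6*2))/3 = -3 + (-157/(-2 + 12))/3 = -3 + (-157/10)/3 = -3 + (-157*1/10)/3 = -3 + (1/3)*(-157/10) = -3 - 157/30 = -247/30 ≈ -8.2333)
Z(L, K) = K*L
(-27477 + 6317) + Z(r, 125) = (-27477 + 6317) + 125*(-247/30) = -21160 - 6175/6 = -133135/6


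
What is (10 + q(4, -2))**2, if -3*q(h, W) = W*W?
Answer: 676/9 ≈ 75.111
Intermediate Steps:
q(h, W) = -W**2/3 (q(h, W) = -W*W/3 = -W**2/3)
(10 + q(4, -2))**2 = (10 - 1/3*(-2)**2)**2 = (10 - 1/3*4)**2 = (10 - 4/3)**2 = (26/3)**2 = 676/9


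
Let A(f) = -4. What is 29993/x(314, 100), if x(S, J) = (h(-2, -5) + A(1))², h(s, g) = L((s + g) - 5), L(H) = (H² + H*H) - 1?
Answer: 29993/80089 ≈ 0.37450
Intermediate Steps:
L(H) = -1 + 2*H² (L(H) = (H² + H²) - 1 = 2*H² - 1 = -1 + 2*H²)
h(s, g) = -1 + 2*(-5 + g + s)² (h(s, g) = -1 + 2*((s + g) - 5)² = -1 + 2*((g + s) - 5)² = -1 + 2*(-5 + g + s)²)
x(S, J) = 80089 (x(S, J) = ((-1 + 2*(-5 - 5 - 2)²) - 4)² = ((-1 + 2*(-12)²) - 4)² = ((-1 + 2*144) - 4)² = ((-1 + 288) - 4)² = (287 - 4)² = 283² = 80089)
29993/x(314, 100) = 29993/80089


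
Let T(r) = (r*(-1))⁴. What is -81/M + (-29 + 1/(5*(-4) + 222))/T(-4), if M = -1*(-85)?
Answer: -4686517/4395520 ≈ -1.0662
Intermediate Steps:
M = 85
T(r) = r⁴ (T(r) = (-r)⁴ = r⁴)
-81/M + (-29 + 1/(5*(-4) + 222))/T(-4) = -81/85 + (-29 + 1/(5*(-4) + 222))/((-4)⁴) = -81*1/85 + (-29 + 1/(-20 + 222))/256 = -81/85 + (-29 + 1/202)*(1/256) = -81/85 - 5857/202*1/256 = -81/85 - 5857/51712 = -4686517/4395520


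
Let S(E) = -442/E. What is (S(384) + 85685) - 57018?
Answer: 5503843/192 ≈ 28666.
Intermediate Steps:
(S(384) + 85685) - 57018 = (-442/384 + 85685) - 57018 = (-442*1/384 + 85685) - 57018 = (-221/192 + 85685) - 57018 = 16451299/192 - 57018 = 5503843/192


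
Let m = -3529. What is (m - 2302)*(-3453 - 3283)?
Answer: 39277616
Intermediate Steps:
(m - 2302)*(-3453 - 3283) = (-3529 - 2302)*(-3453 - 3283) = -5831*(-6736) = 39277616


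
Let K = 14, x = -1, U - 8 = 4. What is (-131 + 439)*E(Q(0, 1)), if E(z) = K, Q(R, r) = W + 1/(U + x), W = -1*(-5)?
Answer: 4312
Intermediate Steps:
U = 12 (U = 8 + 4 = 12)
W = 5
Q(R, r) = 56/11 (Q(R, r) = 5 + 1/(12 - 1) = 5 + 1/11 = 56/11)
E(z) = 14
(-131 + 439)*E(Q(0, 1)) = (-131 + 439)*14 = 308*14 = 4312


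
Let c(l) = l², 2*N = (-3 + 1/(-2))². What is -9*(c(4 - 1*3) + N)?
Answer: -513/8 ≈ -64.125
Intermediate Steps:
N = 49/8 (N = (-3 + 1/(-2))²/2 = (-3 - ½)²/2 = (-7/2)²/2 = (½)*(49/4) = 49/8 ≈ 6.1250)
-9*(c(4 - 1*3) + N) = -9*((4 - 1*3)² + 49/8) = -9*((4 - 3)² + 49/8) = -9*(1² + 49/8) = -9*(1 + 49/8) = -9*57/8 = -513/8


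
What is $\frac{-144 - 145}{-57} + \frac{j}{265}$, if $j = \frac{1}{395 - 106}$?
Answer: $\frac{22133122}{4365345} \approx 5.0702$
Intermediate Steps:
$j = \frac{1}{289} \approx 0.0034602$
$\frac{-144 - 145}{-57} + \frac{j}{265} = \frac{-144 - 145}{-57} + \frac{1}{289 \cdot 265} = \left(-289\right) \left(- \frac{1}{57}\right) + \frac{1}{289} \cdot \frac{1}{265} = \frac{289}{57} + \frac{1}{76585} = \frac{22133122}{4365345}$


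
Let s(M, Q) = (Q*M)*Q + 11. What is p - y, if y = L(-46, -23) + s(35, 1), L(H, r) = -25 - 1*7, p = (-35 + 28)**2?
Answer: 35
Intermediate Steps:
p = 49 (p = (-7)**2 = 49)
s(M, Q) = 11 + M*Q**2 (s(M, Q) = (M*Q)*Q + 11 = M*Q**2 + 11 = 11 + M*Q**2)
L(H, r) = -32 (L(H, r) = -25 - 7 = -32)
y = 14 (y = -32 + (11 + 35*1**2) = -32 + (11 + 35*1) = -32 + (11 + 35) = -32 + 46 = 14)
p - y = 49 - 1*14 = 49 - 14 = 35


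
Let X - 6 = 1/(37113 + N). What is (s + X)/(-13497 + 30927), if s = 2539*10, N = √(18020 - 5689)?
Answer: 34979496512561/24007427294340 - √12331/24007427294340 ≈ 1.4570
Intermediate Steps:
N = √12331 ≈ 111.05
s = 25390
X = 6 + 1/(37113 + √12331) ≈ 6.0000
(s + X)/(-13497 + 30927) = (25390 + (8264211741/1377362438 - √12331/1377362438))/(-13497 + 30927) = (34979496512561/1377362438 - √12331/1377362438)/17430 = (34979496512561/1377362438 - √12331/1377362438)*(1/17430) = 34979496512561/24007427294340 - √12331/24007427294340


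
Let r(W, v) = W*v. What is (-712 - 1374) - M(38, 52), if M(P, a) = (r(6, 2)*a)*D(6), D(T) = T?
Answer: -5830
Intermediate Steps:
M(P, a) = 72*a (M(P, a) = ((6*2)*a)*6 = (12*a)*6 = 72*a)
(-712 - 1374) - M(38, 52) = (-712 - 1374) - 72*52 = -2086 - 1*3744 = -2086 - 3744 = -5830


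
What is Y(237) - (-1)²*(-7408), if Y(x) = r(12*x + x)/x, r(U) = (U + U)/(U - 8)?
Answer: 22764810/3073 ≈ 7408.0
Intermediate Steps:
r(U) = 2*U/(-8 + U) (r(U) = (2*U)/(-8 + U) = 2*U/(-8 + U))
Y(x) = 26/(-8 + 13*x) (Y(x) = (2*(12*x + x)/(-8 + (12*x + x)))/x = (2*(13*x)/(-8 + 13*x))/x = (26*x/(-8 + 13*x))/x = 26/(-8 + 13*x))
Y(237) - (-1)²*(-7408) = 26/(-8 + 13*237) - (-1)²*(-7408) = 26/(-8 + 3081) - (-7408) = 26/3073 - 1*(-7408) = 26*(1/3073) + 7408 = 26/3073 + 7408 = 22764810/3073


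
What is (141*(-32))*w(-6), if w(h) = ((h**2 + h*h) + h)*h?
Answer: 1786752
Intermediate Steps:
w(h) = h*(h + 2*h**2) (w(h) = ((h**2 + h**2) + h)*h = (2*h**2 + h)*h = (h + 2*h**2)*h = h*(h + 2*h**2))
(141*(-32))*w(-6) = (141*(-32))*((-6)**2*(1 + 2*(-6))) = -162432*(1 - 12) = -162432*(-11) = -4512*(-396) = 1786752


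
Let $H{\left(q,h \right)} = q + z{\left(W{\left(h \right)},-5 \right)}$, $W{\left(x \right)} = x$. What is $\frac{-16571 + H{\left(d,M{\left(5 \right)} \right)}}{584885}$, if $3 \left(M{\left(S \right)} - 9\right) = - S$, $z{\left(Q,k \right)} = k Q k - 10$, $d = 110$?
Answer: $- \frac{48863}{1754655} \approx -0.027848$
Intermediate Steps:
$z{\left(Q,k \right)} = -10 + Q k^{2}$ ($z{\left(Q,k \right)} = Q k k - 10 = Q k^{2} - 10 = -10 + Q k^{2}$)
$M{\left(S \right)} = 9 - \frac{S}{3}$ ($M{\left(S \right)} = 9 + \frac{\left(-1\right) S}{3} = 9 - \frac{S}{3}$)
$H{\left(q,h \right)} = -10 + q + 25 h$ ($H{\left(q,h \right)} = q + \left(-10 + h \left(-5\right)^{2}\right) = q + \left(-10 + h 25\right) = q + \left(-10 + 25 h\right) = -10 + q + 25 h$)
$\frac{-16571 + H{\left(d,M{\left(5 \right)} \right)}}{584885} = \frac{-16571 + \left(-10 + 110 + 25 \left(9 - \frac{5}{3}\right)\right)}{584885} = \left(-16571 + \left(-10 + 110 + 25 \left(9 - \frac{5}{3}\right)\right)\right) \frac{1}{584885} = \left(-16571 + \left(-10 + 110 + 25 \cdot \frac{22}{3}\right)\right) \frac{1}{584885} = \left(-16571 + \left(-10 + 110 + \frac{550}{3}\right)\right) \frac{1}{584885} = \left(-16571 + \frac{850}{3}\right) \frac{1}{584885} = \left(- \frac{48863}{3}\right) \frac{1}{584885} = - \frac{48863}{1754655}$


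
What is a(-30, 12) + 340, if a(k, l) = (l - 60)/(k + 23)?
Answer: 2428/7 ≈ 346.86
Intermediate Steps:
a(k, l) = (-60 + l)/(23 + k)
a(-30, 12) + 340 = (-60 + 12)/(23 - 30) + 340 = -48/(-7) + 340 = -⅐*(-48) + 340 = 48/7 + 340 = 2428/7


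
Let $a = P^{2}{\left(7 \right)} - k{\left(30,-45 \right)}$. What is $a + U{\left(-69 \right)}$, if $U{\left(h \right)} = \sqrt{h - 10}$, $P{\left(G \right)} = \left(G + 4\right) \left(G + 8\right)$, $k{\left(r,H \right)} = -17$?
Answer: $27242 + i \sqrt{79} \approx 27242.0 + 8.8882 i$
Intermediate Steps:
$P{\left(G \right)} = \left(4 + G\right) \left(8 + G\right)$
$U{\left(h \right)} = \sqrt{-10 + h}$
$a = 27242$ ($a = \left(32 + 7^{2} + 12 \cdot 7\right)^{2} - -17 = \left(32 + 49 + 84\right)^{2} + 17 = 165^{2} + 17 = 27225 + 17 = 27242$)
$a + U{\left(-69 \right)} = 27242 + \sqrt{-10 - 69} = 27242 + \sqrt{-79} = 27242 + i \sqrt{79}$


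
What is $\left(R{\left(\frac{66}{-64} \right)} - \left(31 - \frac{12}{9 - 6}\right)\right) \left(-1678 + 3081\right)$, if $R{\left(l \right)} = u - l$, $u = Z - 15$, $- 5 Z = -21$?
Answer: $- \frac{8253849}{160} \approx -51587.0$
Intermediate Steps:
$Z = \frac{21}{5}$ ($Z = \left(- \frac{1}{5}\right) \left(-21\right) = \frac{21}{5} \approx 4.2$)
$u = - \frac{54}{5}$ ($u = \frac{21}{5} - 15 = - \frac{54}{5} \approx -10.8$)
$R{\left(l \right)} = - \frac{54}{5} - l$
$\left(R{\left(\frac{66}{-64} \right)} - \left(31 - \frac{12}{9 - 6}\right)\right) \left(-1678 + 3081\right) = \left(\left(- \frac{54}{5} - \frac{66}{-64}\right) - \left(31 - \frac{12}{9 - 6}\right)\right) \left(-1678 + 3081\right) = \left(\left(- \frac{54}{5} - 66 \left(- \frac{1}{64}\right)\right) - \left(31 - \frac{12}{3}\right)\right) 1403 = \left(\left(- \frac{54}{5} - - \frac{33}{32}\right) + \left(-31 + 12 \cdot \frac{1}{3}\right)\right) 1403 = \left(\left(- \frac{54}{5} + \frac{33}{32}\right) + \left(-31 + 4\right)\right) 1403 = \left(- \frac{1563}{160} - 27\right) 1403 = \left(- \frac{5883}{160}\right) 1403 = - \frac{8253849}{160}$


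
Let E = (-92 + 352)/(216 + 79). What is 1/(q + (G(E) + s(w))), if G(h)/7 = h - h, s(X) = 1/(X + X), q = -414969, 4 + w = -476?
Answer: -960/398370241 ≈ -2.4098e-6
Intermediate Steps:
w = -480 (w = -4 - 476 = -480)
s(X) = 1/(2*X)
E = 52/59 (E = 260/295 = 260*(1/295) = 52/59 ≈ 0.88136)
G(h) = 0 (G(h) = 7*(h - h) = 7*0 = 0)
1/(q + (G(E) + s(w))) = 1/(-414969 + (0 + (½)/(-480))) = 1/(-414969 + (0 + (½)*(-1/480))) = 1/(-414969 + (0 - 1/960)) = 1/(-414969 - 1/960) = 1/(-398370241/960) = -960/398370241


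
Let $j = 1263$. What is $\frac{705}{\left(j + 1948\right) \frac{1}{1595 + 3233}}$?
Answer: $\frac{3403740}{3211} \approx 1060.0$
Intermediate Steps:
$\frac{705}{\left(j + 1948\right) \frac{1}{1595 + 3233}} = \frac{705}{\left(1263 + 1948\right) \frac{1}{1595 + 3233}} = \frac{705}{3211 \cdot \frac{1}{4828}} = \frac{705}{\frac{3211}{4828}} = 705 \cdot \frac{4828}{3211} = \frac{3403740}{3211}$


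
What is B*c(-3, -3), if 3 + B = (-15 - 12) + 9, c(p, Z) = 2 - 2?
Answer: 0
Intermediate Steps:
c(p, Z) = 0
B = -21 (B = -3 + ((-15 - 12) + 9) = -3 + (-27 + 9) = -3 - 18 = -21)
B*c(-3, -3) = -21*0 = 0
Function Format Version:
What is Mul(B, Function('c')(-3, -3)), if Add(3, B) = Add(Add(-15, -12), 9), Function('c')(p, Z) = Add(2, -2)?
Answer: 0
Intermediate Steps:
Function('c')(p, Z) = 0
B = -21 (B = Add(-3, Add(Add(-15, -12), 9)) = Add(-3, Add(-27, 9)) = Add(-3, -18) = -21)
Mul(B, Function('c')(-3, -3)) = Mul(-21, 0) = 0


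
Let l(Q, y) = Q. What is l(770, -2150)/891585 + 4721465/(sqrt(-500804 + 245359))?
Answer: 154/178317 - 944293*I*sqrt(255445)/51089 ≈ 0.00086363 - 9341.8*I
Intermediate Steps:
l(770, -2150)/891585 + 4721465/(sqrt(-500804 + 245359)) = 770/891585 + 4721465/(sqrt(-500804 + 245359)) = 770*(1/891585) + 4721465/(sqrt(-255445)) = 154/178317 + 4721465/((I*sqrt(255445))) = 154/178317 + 4721465*(-I*sqrt(255445)/255445) = 154/178317 - 944293*I*sqrt(255445)/51089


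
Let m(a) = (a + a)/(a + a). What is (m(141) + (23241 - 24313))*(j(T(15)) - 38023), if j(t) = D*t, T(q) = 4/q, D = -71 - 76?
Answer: 203823081/5 ≈ 4.0765e+7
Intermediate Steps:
D = -147
j(t) = -147*t
m(a) = 1 (m(a) = (2*a)/((2*a)) = (2*a)*(1/(2*a)) = 1)
(m(141) + (23241 - 24313))*(j(T(15)) - 38023) = (1 + (23241 - 24313))*(-588/15 - 38023) = (1 - 1072)*(-588/15 - 38023) = -1071*(-147*4/15 - 38023) = -1071*(-196/5 - 38023) = -1071*(-190311/5) = 203823081/5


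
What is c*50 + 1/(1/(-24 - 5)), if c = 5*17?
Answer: 4221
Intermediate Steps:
c = 85
c*50 + 1/(1/(-24 - 5)) = 85*50 + 1/(1/(-24 - 5)) = 4250 + 1/(1/(-29)) = 4250 + 1/(-1/29) = 4250 - 29 = 4221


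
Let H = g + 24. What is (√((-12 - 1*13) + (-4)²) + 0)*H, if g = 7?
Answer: 93*I ≈ 93.0*I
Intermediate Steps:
H = 31 (H = 7 + 24 = 31)
(√((-12 - 1*13) + (-4)²) + 0)*H = (√((-12 - 1*13) + (-4)²) + 0)*31 = (√((-12 - 13) + 16) + 0)*31 = (√(-25 + 16) + 0)*31 = (√(-9) + 0)*31 = (3*I + 0)*31 = (3*I)*31 = 93*I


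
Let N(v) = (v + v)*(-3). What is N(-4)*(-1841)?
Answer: -44184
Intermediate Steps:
N(v) = -6*v (N(v) = (2*v)*(-3) = -6*v)
N(-4)*(-1841) = -6*(-4)*(-1841) = 24*(-1841) = -44184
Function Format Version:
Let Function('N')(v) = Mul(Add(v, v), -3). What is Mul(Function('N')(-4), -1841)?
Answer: -44184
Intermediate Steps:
Function('N')(v) = Mul(-6, v) (Function('N')(v) = Mul(Mul(2, v), -3) = Mul(-6, v))
Mul(Function('N')(-4), -1841) = Mul(Mul(-6, -4), -1841) = Mul(24, -1841) = -44184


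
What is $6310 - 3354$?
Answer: $2956$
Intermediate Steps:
$6310 - 3354 = 2956$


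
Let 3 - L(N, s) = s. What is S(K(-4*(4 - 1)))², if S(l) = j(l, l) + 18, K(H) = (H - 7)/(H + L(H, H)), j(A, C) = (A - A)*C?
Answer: 324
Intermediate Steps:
L(N, s) = 3 - s
j(A, C) = 0 (j(A, C) = 0*C = 0)
K(H) = -7/3 + H/3 (K(H) = (H - 7)/(H + (3 - H)) = (-7 + H)/3 = (-7 + H)*(⅓) = -7/3 + H/3)
S(l) = 18 (S(l) = 0 + 18 = 18)
S(K(-4*(4 - 1)))² = 18² = 324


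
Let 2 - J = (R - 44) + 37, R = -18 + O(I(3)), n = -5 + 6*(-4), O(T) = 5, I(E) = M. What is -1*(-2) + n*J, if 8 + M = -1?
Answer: -636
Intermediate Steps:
M = -9 (M = -8 - 1 = -9)
I(E) = -9
n = -29 (n = -5 - 24 = -29)
R = -13 (R = -18 + 5 = -13)
J = 22 (J = 2 - ((-13 - 44) + 37) = 2 - (-57 + 37) = 2 - 1*(-20) = 2 + 20 = 22)
-1*(-2) + n*J = -1*(-2) - 29*22 = 2 - 638 = -636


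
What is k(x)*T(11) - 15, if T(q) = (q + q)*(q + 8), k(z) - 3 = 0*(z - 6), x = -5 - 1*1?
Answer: 1239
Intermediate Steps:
x = -6 (x = -5 - 1 = -6)
k(z) = 3 (k(z) = 3 + 0*(z - 6) = 3 + 0*(-6 + z) = 3 + 0 = 3)
T(q) = 2*q*(8 + q) (T(q) = (2*q)*(8 + q) = 2*q*(8 + q))
k(x)*T(11) - 15 = 3*(2*11*(8 + 11)) - 15 = 3*(2*11*19) - 15 = 3*418 - 15 = 1254 - 15 = 1239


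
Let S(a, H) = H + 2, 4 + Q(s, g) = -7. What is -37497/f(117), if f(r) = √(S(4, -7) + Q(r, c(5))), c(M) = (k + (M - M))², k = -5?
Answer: 37497*I/4 ≈ 9374.3*I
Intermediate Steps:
c(M) = 25 (c(M) = (-5 + (M - M))² = (-5 + 0)² = (-5)² = 25)
Q(s, g) = -11 (Q(s, g) = -4 - 7 = -11)
S(a, H) = 2 + H
f(r) = 4*I (f(r) = √((2 - 7) - 11) = √(-5 - 11) = √(-16) = 4*I)
-37497/f(117) = -37497*(-I/4) = -(-37497)*I/4 = 37497*I/4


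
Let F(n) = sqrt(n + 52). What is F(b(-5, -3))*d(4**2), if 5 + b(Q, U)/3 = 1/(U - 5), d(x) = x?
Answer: 4*sqrt(586) ≈ 96.830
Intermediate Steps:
b(Q, U) = -15 + 3/(-5 + U) (b(Q, U) = -15 + 3/(U - 5) = -15 + 3/(-5 + U))
F(n) = sqrt(52 + n)
F(b(-5, -3))*d(4**2) = sqrt(52 + 3*(26 - 5*(-3))/(-5 - 3))*4**2 = sqrt(52 + 3*(26 + 15)/(-8))*16 = sqrt(52 + 3*(-1/8)*41)*16 = sqrt(52 - 123/8)*16 = sqrt(293/8)*16 = (sqrt(586)/4)*16 = 4*sqrt(586)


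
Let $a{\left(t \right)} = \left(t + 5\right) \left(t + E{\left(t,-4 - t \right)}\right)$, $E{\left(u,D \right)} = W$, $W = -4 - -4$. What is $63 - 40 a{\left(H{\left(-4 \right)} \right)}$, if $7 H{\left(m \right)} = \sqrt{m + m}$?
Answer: $\frac{3407}{49} - \frac{400 i \sqrt{2}}{7} \approx 69.531 - 80.812 i$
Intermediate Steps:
$W = 0$ ($W = -4 + 4 = 0$)
$E{\left(u,D \right)} = 0$
$H{\left(m \right)} = \frac{\sqrt{2} \sqrt{m}}{7}$ ($H{\left(m \right)} = \frac{\sqrt{m + m}}{7} = \frac{\sqrt{2 m}}{7} = \frac{\sqrt{2} \sqrt{m}}{7}$)
$a{\left(t \right)} = t \left(5 + t\right)$ ($a{\left(t \right)} = \left(t + 5\right) \left(t + 0\right) = \left(5 + t\right) t = t \left(5 + t\right)$)
$63 - 40 a{\left(H{\left(-4 \right)} \right)} = 63 - 40 \frac{\sqrt{2} \sqrt{-4}}{7} \left(5 + \frac{\sqrt{2} \sqrt{-4}}{7}\right) = 63 - 40 \frac{\sqrt{2} \cdot 2 i}{7} \left(5 + \frac{\sqrt{2} \cdot 2 i}{7}\right) = 63 - 40 \frac{2 i \sqrt{2}}{7} \left(5 + \frac{2 i \sqrt{2}}{7}\right) = 63 - 40 \frac{2 i \sqrt{2} \left(5 + \frac{2 i \sqrt{2}}{7}\right)}{7} = 63 - \frac{80 i \sqrt{2} \left(5 + \frac{2 i \sqrt{2}}{7}\right)}{7}$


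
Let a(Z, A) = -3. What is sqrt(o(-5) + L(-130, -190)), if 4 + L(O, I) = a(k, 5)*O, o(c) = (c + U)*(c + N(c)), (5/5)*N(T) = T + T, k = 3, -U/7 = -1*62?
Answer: I*sqrt(6049) ≈ 77.775*I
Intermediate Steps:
U = 434 (U = -(-7)*62 = -7*(-62) = 434)
N(T) = 2*T (N(T) = T + T = 2*T)
o(c) = 3*c*(434 + c) (o(c) = (c + 434)*(c + 2*c) = (434 + c)*(3*c) = 3*c*(434 + c))
L(O, I) = -4 - 3*O
sqrt(o(-5) + L(-130, -190)) = sqrt(3*(-5)*(434 - 5) + (-4 - 3*(-130))) = sqrt(3*(-5)*429 + (-4 + 390)) = sqrt(-6435 + 386) = sqrt(-6049) = I*sqrt(6049)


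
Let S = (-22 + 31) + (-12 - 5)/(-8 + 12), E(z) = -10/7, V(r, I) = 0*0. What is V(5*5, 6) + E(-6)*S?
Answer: -95/14 ≈ -6.7857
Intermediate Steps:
V(r, I) = 0
E(z) = -10/7 (E(z) = -10*⅐ = -10/7)
S = 19/4 (S = 9 - 17/4 = 19/4 ≈ 4.7500)
V(5*5, 6) + E(-6)*S = 0 - 10/7*19/4 = 0 - 95/14 = -95/14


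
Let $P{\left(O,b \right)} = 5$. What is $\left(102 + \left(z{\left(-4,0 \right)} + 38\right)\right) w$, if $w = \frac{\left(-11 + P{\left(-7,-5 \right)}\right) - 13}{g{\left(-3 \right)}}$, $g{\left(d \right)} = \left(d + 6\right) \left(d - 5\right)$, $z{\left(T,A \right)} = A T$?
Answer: $\frac{665}{6} \approx 110.83$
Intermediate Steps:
$g{\left(d \right)} = \left(-5 + d\right) \left(6 + d\right)$ ($g{\left(d \right)} = \left(6 + d\right) \left(-5 + d\right) = \left(-5 + d\right) \left(6 + d\right)$)
$w = \frac{19}{24}$ ($w = \frac{\left(-11 + 5\right) - 13}{-30 - 3 + \left(-3\right)^{2}} = \frac{-6 - 13}{-30 - 3 + 9} = - \frac{19}{-24} = \left(-19\right) \left(- \frac{1}{24}\right) = \frac{19}{24} \approx 0.79167$)
$\left(102 + \left(z{\left(-4,0 \right)} + 38\right)\right) w = \left(102 + \left(0 \left(-4\right) + 38\right)\right) \frac{19}{24} = \left(102 + \left(0 + 38\right)\right) \frac{19}{24} = \left(102 + 38\right) \frac{19}{24} = 140 \cdot \frac{19}{24} = \frac{665}{6}$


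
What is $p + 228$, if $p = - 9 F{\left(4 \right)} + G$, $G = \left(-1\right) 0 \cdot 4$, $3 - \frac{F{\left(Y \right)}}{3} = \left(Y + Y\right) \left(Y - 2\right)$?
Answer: $579$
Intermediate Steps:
$F{\left(Y \right)} = 9 - 6 Y \left(-2 + Y\right)$ ($F{\left(Y \right)} = 9 - 3 \left(Y + Y\right) \left(Y - 2\right) = 9 - 3 \cdot 2 Y \left(-2 + Y\right) = 9 - 6 Y \left(-2 + Y\right)$)
$G = 0$ ($G = 0 \cdot 4 = 0$)
$p = 351$ ($p = - 9 \left(9 - 6 \cdot 4^{2} + 12 \cdot 4\right) + 0 = - 9 \left(9 - 96 + 48\right) + 0 = \left(-9\right) \left(-39\right) + 0 = 351 + 0 = 351$)
$p + 228 = 351 + 228 = 579$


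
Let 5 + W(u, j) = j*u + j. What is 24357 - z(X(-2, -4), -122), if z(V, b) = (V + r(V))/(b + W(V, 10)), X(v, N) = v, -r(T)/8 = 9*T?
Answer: 3337051/137 ≈ 24358.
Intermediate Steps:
W(u, j) = -5 + j + j*u (W(u, j) = -5 + (j*u + j) = -5 + (j + j*u) = -5 + j + j*u)
r(T) = -72*T
z(V, b) = -71*V/(5 + b + 10*V) (z(V, b) = (V - 72*V)/(b + (-5 + 10 + 10*V)) = (-71*V)/(b + (5 + 10*V)) = (-71*V)/(5 + b + 10*V) = -71*V/(5 + b + 10*V))
24357 - z(X(-2, -4), -122) = 24357 - (-71)*(-2)/(5 - 122 + 10*(-2)) = 24357 - (-71)*(-2)/(5 - 122 - 20) = 24357 - (-71)*(-2)/(-137) = 24357 - (-71)*(-2)*(-1)/137 = 24357 - 1*(-142/137) = 24357 + 142/137 = 3337051/137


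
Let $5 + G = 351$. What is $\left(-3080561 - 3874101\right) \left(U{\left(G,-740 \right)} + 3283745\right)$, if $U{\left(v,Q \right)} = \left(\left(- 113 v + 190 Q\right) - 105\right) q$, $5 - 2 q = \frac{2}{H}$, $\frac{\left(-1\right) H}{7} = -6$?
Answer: $- \frac{414559675190518}{21} \approx -1.9741 \cdot 10^{13}$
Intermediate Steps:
$H = 42$ ($H = \left(-7\right) \left(-6\right) = 42$)
$G = 346$ ($G = -5 + 351 = 346$)
$q = \frac{52}{21}$ ($q = \frac{5}{2} - \frac{2 \cdot \frac{1}{42}}{2} = \frac{5}{2} - \frac{1}{42} = \frac{52}{21} \approx 2.4762$)
$U{\left(v,Q \right)} = -260 - \frac{5876 v}{21} + \frac{9880 Q}{21}$ ($U{\left(v,Q \right)} = \left(\left(- 113 v + 190 Q\right) - 105\right) \frac{52}{21} = \left(-105 - 113 v + 190 Q\right) \frac{52}{21} = -260 - \frac{5876 v}{21} + \frac{9880 Q}{21}$)
$\left(-3080561 - 3874101\right) \left(U{\left(G,-740 \right)} + 3283745\right) = \left(-3080561 - 3874101\right) \left(\left(-260 - \frac{2033096}{21} + \frac{9880}{21} \left(-740\right)\right) + 3283745\right) = - 6954662 \left(\left(-260 - \frac{2033096}{21} - \frac{7311200}{21}\right) + 3283745\right) = - 6954662 \left(- \frac{9349756}{21} + 3283745\right) = \left(-6954662\right) \frac{59608889}{21} = - \frac{414559675190518}{21}$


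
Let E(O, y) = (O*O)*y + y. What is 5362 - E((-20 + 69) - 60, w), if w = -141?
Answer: 22564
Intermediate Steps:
E(O, y) = y + y*O² (E(O, y) = O²*y + y = y*O² + y = y + y*O²)
5362 - E((-20 + 69) - 60, w) = 5362 - (-141)*(1 + ((-20 + 69) - 60)²) = 5362 - (-141)*(1 + (49 - 60)²) = 5362 - (-141)*(1 + (-11)²) = 5362 - (-141)*(1 + 121) = 5362 - (-141)*122 = 5362 - 1*(-17202) = 5362 + 17202 = 22564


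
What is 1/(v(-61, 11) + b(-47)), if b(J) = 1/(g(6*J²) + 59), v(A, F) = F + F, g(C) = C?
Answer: 13313/292887 ≈ 0.045454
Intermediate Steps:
v(A, F) = 2*F
b(J) = 1/(59 + 6*J²) (b(J) = 1/(6*J² + 59) = 1/(59 + 6*J²))
1/(v(-61, 11) + b(-47)) = 1/(2*11 + 1/(59 + 6*(-47)²)) = 1/(22 + 1/(59 + 6*2209)) = 1/(22 + 1/(59 + 13254)) = 1/(22 + 1/13313) = 1/(292887/13313) = 13313/292887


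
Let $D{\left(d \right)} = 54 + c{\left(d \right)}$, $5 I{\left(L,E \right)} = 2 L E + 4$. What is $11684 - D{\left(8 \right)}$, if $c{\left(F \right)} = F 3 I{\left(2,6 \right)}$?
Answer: $\frac{57478}{5} \approx 11496.0$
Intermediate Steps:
$I{\left(L,E \right)} = \frac{4}{5} + \frac{2 E L}{5}$ ($I{\left(L,E \right)} = \frac{2 L E + 4}{5} = \frac{2 E L + 4}{5} = \frac{4 + 2 E L}{5} = \frac{4}{5} + \frac{2 E L}{5}$)
$c{\left(F \right)} = \frac{84 F}{5}$ ($c{\left(F \right)} = F 3 \left(\frac{4}{5} + \frac{2}{5} \cdot 6 \cdot 2\right) = 3 F \left(\frac{4}{5} + \frac{24}{5}\right) = 3 F \frac{28}{5} = \frac{84 F}{5}$)
$D{\left(d \right)} = 54 + \frac{84 d}{5}$
$11684 - D{\left(8 \right)} = 11684 - \left(54 + \frac{84}{5} \cdot 8\right) = 11684 - \left(54 + \frac{672}{5}\right) = 11684 - \frac{942}{5} = \frac{57478}{5}$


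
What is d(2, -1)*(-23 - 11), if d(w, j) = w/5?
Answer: -68/5 ≈ -13.600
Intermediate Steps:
d(w, j) = w/5 (d(w, j) = w*(⅕) = w/5)
d(2, -1)*(-23 - 11) = ((⅕)*2)*(-23 - 11) = (⅖)*(-34) = -68/5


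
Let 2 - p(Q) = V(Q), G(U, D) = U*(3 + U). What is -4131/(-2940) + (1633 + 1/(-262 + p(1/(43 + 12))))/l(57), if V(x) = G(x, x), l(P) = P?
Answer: 660337364807/21971581380 ≈ 30.054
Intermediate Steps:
V(x) = x*(3 + x)
p(Q) = 2 - Q*(3 + Q)
-4131/(-2940) + (1633 + 1/(-262 + p(1/(43 + 12))))/l(57) = -4131/(-2940) + (1633 + 1/(-262 + (2 - (3 + 1/(43 + 12))/(43 + 12))))/57 = -4131*(-1/2940) + (1633 + 1/(-262 + (2 - 1*(3 + 1/55)/55)))*(1/57) = 1377/980 + (1633 + 1/(-262 + (2 - 1*1/55*(3 + 1/55))))*(1/57) = 1377/980 + (1633 + 1/(-262 + (2 - 1*1/55*166/55)))*(1/57) = 1377/980 + (1633 + 1/(-262 + (2 - 166/3025)))*(1/57) = 1377/980 + (1633 + 1/(-262 + 5884/3025))*(1/57) = 1377/980 + (1633 + 1/(-786666/3025))*(1/57) = 1377/980 + (1633 - 3025/786666)*(1/57) = 1377/980 + (1284622553/786666)*(1/57) = 1377/980 + 1284622553/44839962 = 660337364807/21971581380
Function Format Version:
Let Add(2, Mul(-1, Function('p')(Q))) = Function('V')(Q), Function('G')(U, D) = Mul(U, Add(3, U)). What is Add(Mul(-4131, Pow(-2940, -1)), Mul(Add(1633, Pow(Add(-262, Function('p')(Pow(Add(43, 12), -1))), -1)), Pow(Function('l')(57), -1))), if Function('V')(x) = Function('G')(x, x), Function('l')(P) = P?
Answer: Rational(660337364807, 21971581380) ≈ 30.054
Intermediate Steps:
Function('V')(x) = Mul(x, Add(3, x))
Function('p')(Q) = Add(2, Mul(-1, Q, Add(3, Q))) (Function('p')(Q) = Add(2, Mul(-1, Mul(Q, Add(3, Q)))) = Add(2, Mul(-1, Q, Add(3, Q))))
Add(Mul(-4131, Pow(-2940, -1)), Mul(Add(1633, Pow(Add(-262, Function('p')(Pow(Add(43, 12), -1))), -1)), Pow(Function('l')(57), -1))) = Add(Mul(-4131, Pow(-2940, -1)), Mul(Add(1633, Pow(Add(-262, Add(2, Mul(-1, Pow(Add(43, 12), -1), Add(3, Pow(Add(43, 12), -1))))), -1)), Pow(57, -1))) = Add(Mul(-4131, Rational(-1, 2940)), Mul(Add(1633, Pow(Add(-262, Add(2, Mul(-1, Pow(55, -1), Add(3, Pow(55, -1))))), -1)), Rational(1, 57))) = Add(Rational(1377, 980), Mul(Add(1633, Pow(Add(-262, Add(2, Mul(-1, Rational(1, 55), Add(3, Rational(1, 55))))), -1)), Rational(1, 57))) = Add(Rational(1377, 980), Mul(Add(1633, Pow(Add(-262, Add(2, Mul(-1, Rational(1, 55), Rational(166, 55)))), -1)), Rational(1, 57))) = Add(Rational(1377, 980), Mul(Add(1633, Pow(Add(-262, Add(2, Rational(-166, 3025))), -1)), Rational(1, 57))) = Add(Rational(1377, 980), Mul(Add(1633, Pow(Add(-262, Rational(5884, 3025)), -1)), Rational(1, 57))) = Add(Rational(1377, 980), Mul(Add(1633, Pow(Rational(-786666, 3025), -1)), Rational(1, 57))) = Add(Rational(1377, 980), Mul(Add(1633, Rational(-3025, 786666)), Rational(1, 57))) = Add(Rational(1377, 980), Mul(Rational(1284622553, 786666), Rational(1, 57))) = Add(Rational(1377, 980), Rational(1284622553, 44839962)) = Rational(660337364807, 21971581380)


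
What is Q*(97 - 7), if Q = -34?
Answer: -3060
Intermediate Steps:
Q*(97 - 7) = -34*(97 - 7) = -34*90 = -3060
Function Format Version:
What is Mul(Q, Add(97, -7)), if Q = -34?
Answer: -3060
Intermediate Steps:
Mul(Q, Add(97, -7)) = Mul(-34, Add(97, -7)) = Mul(-34, 90) = -3060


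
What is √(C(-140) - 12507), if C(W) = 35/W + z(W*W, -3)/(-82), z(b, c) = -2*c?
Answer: I*√84099241/82 ≈ 111.84*I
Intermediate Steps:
C(W) = -3/41 + 35/W (C(W) = 35/W - 2*(-3)/(-82) = 35/W + 6*(-1/82) = 35/W - 3/41 = -3/41 + 35/W)
√(C(-140) - 12507) = √((-3/41 + 35/(-140)) - 12507) = √((-3/41 + 35*(-1/140)) - 12507) = √((-3/41 - ¼) - 12507) = √(-53/164 - 12507) = √(-2051201/164) = I*√84099241/82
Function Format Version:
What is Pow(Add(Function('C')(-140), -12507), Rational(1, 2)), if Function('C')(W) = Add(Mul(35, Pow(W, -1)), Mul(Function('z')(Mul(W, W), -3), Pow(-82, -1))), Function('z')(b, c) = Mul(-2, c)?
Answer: Mul(Rational(1, 82), I, Pow(84099241, Rational(1, 2))) ≈ Mul(111.84, I)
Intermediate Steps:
Function('C')(W) = Add(Rational(-3, 41), Mul(35, Pow(W, -1))) (Function('C')(W) = Add(Mul(35, Pow(W, -1)), Mul(Mul(-2, -3), Pow(-82, -1))) = Add(Mul(35, Pow(W, -1)), Mul(6, Rational(-1, 82))) = Add(Mul(35, Pow(W, -1)), Rational(-3, 41)) = Add(Rational(-3, 41), Mul(35, Pow(W, -1))))
Pow(Add(Function('C')(-140), -12507), Rational(1, 2)) = Pow(Add(Add(Rational(-3, 41), Mul(35, Pow(-140, -1))), -12507), Rational(1, 2)) = Pow(Add(Add(Rational(-3, 41), Mul(35, Rational(-1, 140))), -12507), Rational(1, 2)) = Pow(Add(Add(Rational(-3, 41), Rational(-1, 4)), -12507), Rational(1, 2)) = Pow(Add(Rational(-53, 164), -12507), Rational(1, 2)) = Pow(Rational(-2051201, 164), Rational(1, 2)) = Mul(Rational(1, 82), I, Pow(84099241, Rational(1, 2)))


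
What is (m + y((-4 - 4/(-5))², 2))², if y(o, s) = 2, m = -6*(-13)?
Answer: 6400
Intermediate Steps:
m = 78
(m + y((-4 - 4/(-5))², 2))² = (78 + 2)² = 80² = 6400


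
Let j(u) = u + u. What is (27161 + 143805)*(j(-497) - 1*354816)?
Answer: -60831412460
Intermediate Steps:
j(u) = 2*u
(27161 + 143805)*(j(-497) - 1*354816) = (27161 + 143805)*(2*(-497) - 1*354816) = 170966*(-994 - 354816) = 170966*(-355810) = -60831412460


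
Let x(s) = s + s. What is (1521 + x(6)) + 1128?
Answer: 2661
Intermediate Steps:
x(s) = 2*s
(1521 + x(6)) + 1128 = (1521 + 2*6) + 1128 = (1521 + 12) + 1128 = 1533 + 1128 = 2661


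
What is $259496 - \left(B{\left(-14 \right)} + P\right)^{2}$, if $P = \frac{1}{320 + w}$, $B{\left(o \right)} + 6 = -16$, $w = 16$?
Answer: $\frac{29241433535}{112896} \approx 2.5901 \cdot 10^{5}$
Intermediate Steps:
$B{\left(o \right)} = -22$ ($B{\left(o \right)} = -6 - 16 = -22$)
$P = \frac{1}{336}$ ($P = \frac{1}{320 + 16} = \frac{1}{336} \approx 0.0029762$)
$259496 - \left(B{\left(-14 \right)} + P\right)^{2} = 259496 - \left(-22 + \frac{1}{336}\right)^{2} = 259496 - \left(- \frac{7391}{336}\right)^{2} = 259496 - \frac{54626881}{112896} = \frac{29241433535}{112896}$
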